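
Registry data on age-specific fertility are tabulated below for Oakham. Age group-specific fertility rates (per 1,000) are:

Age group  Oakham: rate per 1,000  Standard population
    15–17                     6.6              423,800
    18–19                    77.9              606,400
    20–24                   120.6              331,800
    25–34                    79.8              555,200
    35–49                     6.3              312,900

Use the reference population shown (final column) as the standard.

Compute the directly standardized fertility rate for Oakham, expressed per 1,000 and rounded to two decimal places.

61.13

Standard total = 2,230,100; weights = 0.1900, 0.2719, 0.1488, 0.2490, 0.1403.
Standardized rate: 0.1900×6.6 + 0.2719×77.9 + 0.1488×120.6 + 0.2490×79.8 + 0.1403×6.3 = 61.1304 per 1,000.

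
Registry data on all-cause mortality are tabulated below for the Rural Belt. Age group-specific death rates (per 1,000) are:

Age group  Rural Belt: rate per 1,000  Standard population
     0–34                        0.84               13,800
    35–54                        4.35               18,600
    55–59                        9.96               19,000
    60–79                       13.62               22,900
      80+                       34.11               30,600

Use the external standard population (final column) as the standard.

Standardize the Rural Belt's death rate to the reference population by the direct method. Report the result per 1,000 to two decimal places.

Standard total = 104,900; weights = 0.1316, 0.1773, 0.1811, 0.2183, 0.2917.
Standardized rate: 0.1316×0.84 + 0.1773×4.35 + 0.1811×9.96 + 0.2183×13.62 + 0.2917×34.11 = 15.6092 per 1,000.

15.61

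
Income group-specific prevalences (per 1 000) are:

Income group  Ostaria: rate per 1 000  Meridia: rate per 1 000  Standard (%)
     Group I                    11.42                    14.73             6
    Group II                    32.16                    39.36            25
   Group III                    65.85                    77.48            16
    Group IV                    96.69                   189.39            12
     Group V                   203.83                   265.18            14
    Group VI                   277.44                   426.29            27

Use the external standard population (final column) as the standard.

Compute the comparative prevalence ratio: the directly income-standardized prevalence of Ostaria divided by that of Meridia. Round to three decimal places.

Standard weights: 0.06, 0.25, 0.16, 0.12, 0.14, 0.27.
Ostaria: 0.0600×11.42 + 0.2500×32.16 + 0.1600×65.85 + 0.1200×96.69 + 0.1400×203.83 + 0.2700×277.44 = 134.3090 per 1 000.
Meridia: 0.0600×14.73 + 0.2500×39.36 + 0.1600×77.48 + 0.1200×189.39 + 0.1400×265.18 + 0.2700×426.29 = 198.0709 per 1 000.
Ratio = 134.3090 ÷ 198.0709 = 0.67809.

0.678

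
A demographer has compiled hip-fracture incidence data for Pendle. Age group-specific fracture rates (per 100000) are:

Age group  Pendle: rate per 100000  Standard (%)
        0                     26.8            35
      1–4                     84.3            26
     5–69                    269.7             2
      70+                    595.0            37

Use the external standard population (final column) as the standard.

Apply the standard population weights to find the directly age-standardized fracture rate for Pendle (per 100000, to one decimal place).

256.8

Standard weights: 0.35, 0.26, 0.02, 0.37.
Standardized rate: 0.3500×26.8 + 0.2600×84.3 + 0.0200×269.7 + 0.3700×595.0 = 256.8420 per 100000.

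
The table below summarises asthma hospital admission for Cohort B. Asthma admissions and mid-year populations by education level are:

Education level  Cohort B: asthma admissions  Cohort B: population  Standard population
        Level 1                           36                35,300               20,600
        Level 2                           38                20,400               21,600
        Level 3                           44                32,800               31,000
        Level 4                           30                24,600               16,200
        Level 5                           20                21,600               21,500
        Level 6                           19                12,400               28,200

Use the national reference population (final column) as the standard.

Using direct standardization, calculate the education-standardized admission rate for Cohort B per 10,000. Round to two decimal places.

13.35

Education-specific rates per 10,000 for Cohort B: 10.20, 18.63, 13.41, 12.20, 9.26, 15.32.
Standard total = 139,100; weights = 0.1481, 0.1553, 0.2229, 0.1165, 0.1546, 0.2027.
Standardized rate: 0.1481×10.20 + 0.1553×18.63 + 0.2229×13.41 + 0.1165×12.20 + 0.1546×9.26 + 0.2027×15.32 = 13.3503 per 10,000.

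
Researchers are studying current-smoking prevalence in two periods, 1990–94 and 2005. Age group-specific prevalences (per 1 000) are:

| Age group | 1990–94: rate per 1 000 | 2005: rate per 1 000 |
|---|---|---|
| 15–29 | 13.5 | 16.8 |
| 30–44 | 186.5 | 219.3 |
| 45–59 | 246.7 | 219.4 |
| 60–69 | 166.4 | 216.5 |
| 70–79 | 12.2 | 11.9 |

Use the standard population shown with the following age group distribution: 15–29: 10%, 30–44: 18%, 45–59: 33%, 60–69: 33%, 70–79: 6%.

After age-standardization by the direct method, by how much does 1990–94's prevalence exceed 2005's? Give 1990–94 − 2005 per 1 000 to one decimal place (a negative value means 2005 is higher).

Standard weights: 0.10, 0.18, 0.33, 0.33, 0.06.
1990–94: 0.1000×13.5 + 0.1800×186.5 + 0.3300×246.7 + 0.3300×166.4 + 0.0600×12.2 = 171.9750 per 1 000.
2005: 0.1000×16.8 + 0.1800×219.3 + 0.3300×219.4 + 0.3300×216.5 + 0.0600×11.9 = 185.7150 per 1 000.
Difference = 171.9750 − 185.7150 = -13.7400.

-13.7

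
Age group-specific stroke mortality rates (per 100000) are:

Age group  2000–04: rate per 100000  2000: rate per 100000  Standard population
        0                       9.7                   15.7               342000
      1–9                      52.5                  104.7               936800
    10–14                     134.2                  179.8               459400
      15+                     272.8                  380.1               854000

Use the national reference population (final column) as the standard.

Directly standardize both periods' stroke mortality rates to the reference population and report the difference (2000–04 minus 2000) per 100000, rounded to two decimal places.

-63.09

Standard total = 2592200; weights = 0.1319, 0.3614, 0.1772, 0.3294.
2000–04: 0.1319×9.7 + 0.3614×52.5 + 0.1772×134.2 + 0.3294×272.8 = 133.9102 per 100000.
2000: 0.1319×15.7 + 0.3614×104.7 + 0.1772×179.8 + 0.3294×380.1 = 196.9979 per 100000.
Difference = 133.9102 − 196.9979 = -63.0876.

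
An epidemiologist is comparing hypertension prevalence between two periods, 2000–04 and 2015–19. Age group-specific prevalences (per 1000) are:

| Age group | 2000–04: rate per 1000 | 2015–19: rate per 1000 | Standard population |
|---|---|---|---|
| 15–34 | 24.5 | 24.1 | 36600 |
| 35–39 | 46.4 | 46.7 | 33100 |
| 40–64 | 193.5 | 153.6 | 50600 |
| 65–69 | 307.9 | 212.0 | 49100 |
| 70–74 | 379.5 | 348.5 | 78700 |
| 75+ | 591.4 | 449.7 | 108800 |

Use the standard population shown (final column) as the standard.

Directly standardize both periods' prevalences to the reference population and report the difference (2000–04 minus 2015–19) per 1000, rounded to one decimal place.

68.9

Standard total = 356900; weights = 0.1025, 0.0927, 0.1418, 0.1376, 0.2205, 0.3048.
2000–04: 0.1025×24.5 + 0.0927×46.4 + 0.1418×193.5 + 0.1376×307.9 + 0.2205×379.5 + 0.3048×591.4 = 340.5786 per 1000.
2015–19: 0.1025×24.1 + 0.0927×46.7 + 0.1418×153.6 + 0.1376×212.0 + 0.2205×348.5 + 0.3048×449.7 = 271.6825 per 1000.
Difference = 340.5786 − 271.6825 = 68.8960.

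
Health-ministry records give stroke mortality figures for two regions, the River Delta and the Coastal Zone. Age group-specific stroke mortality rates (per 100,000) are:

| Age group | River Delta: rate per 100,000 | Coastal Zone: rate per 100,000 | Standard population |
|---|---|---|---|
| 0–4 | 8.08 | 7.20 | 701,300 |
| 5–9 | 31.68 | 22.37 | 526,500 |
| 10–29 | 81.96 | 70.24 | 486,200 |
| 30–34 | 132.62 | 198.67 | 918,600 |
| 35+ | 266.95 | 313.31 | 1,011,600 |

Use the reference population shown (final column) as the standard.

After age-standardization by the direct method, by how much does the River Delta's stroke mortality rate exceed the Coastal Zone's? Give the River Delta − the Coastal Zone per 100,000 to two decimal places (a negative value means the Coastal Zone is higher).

-26.44

Standard total = 3,644,200; weights = 0.1924, 0.1445, 0.1334, 0.2521, 0.2776.
The River Delta: 0.1924×8.08 + 0.1445×31.68 + 0.1334×81.96 + 0.2521×132.62 + 0.2776×266.95 = 124.5997 per 100,000.
The Coastal Zone: 0.1924×7.20 + 0.1445×22.37 + 0.1334×70.24 + 0.2521×198.67 + 0.2776×313.31 = 151.0401 per 100,000.
Difference = 124.5997 − 151.0401 = -26.4404.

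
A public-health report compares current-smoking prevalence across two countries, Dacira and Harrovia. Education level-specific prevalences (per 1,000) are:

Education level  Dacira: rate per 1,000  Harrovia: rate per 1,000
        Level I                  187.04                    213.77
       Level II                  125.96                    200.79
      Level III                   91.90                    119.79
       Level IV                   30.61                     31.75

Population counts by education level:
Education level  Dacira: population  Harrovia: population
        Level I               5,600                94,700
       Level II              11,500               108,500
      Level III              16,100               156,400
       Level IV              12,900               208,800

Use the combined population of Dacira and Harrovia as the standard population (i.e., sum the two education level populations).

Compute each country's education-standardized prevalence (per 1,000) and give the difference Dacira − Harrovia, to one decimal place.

-27.2

Combined standard total = 614,500; weights = 0.1632, 0.1953, 0.2807, 0.3608.
Dacira: 0.1632×187.04 + 0.1953×125.96 + 0.2807×91.90 + 0.3608×30.61 = 91.9679 per 1,000.
Harrovia: 0.1632×213.77 + 0.1953×200.79 + 0.2807×119.79 + 0.3608×31.75 = 119.1842 per 1,000.
Difference = 91.9679 − 119.1842 = -27.2162.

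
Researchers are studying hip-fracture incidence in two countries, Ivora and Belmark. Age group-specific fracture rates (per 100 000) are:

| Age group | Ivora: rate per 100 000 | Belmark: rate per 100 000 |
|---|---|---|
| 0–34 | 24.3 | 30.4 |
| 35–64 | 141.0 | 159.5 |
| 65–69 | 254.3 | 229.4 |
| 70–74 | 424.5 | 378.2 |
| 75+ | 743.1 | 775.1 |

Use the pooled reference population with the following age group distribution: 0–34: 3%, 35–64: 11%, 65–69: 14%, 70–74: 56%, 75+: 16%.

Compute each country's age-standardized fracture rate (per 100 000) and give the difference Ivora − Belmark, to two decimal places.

22.08

Standard weights: 0.03, 0.11, 0.14, 0.56, 0.16.
Ivora: 0.0300×24.3 + 0.1100×141.0 + 0.1400×254.3 + 0.5600×424.5 + 0.1600×743.1 = 408.4570 per 100 000.
Belmark: 0.0300×30.4 + 0.1100×159.5 + 0.1400×229.4 + 0.5600×378.2 + 0.1600×775.1 = 386.3810 per 100 000.
Difference = 408.4570 − 386.3810 = 22.0760.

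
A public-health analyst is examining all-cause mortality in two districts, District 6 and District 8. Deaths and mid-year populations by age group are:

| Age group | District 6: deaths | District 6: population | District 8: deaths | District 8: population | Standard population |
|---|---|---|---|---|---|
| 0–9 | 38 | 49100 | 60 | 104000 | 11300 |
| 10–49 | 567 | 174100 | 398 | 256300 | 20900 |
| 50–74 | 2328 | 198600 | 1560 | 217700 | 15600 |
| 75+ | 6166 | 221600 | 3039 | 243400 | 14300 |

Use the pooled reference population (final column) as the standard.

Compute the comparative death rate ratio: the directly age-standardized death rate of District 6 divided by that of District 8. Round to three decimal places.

1.997

Age-specific rates per 1000 for District 6: 0.774, 3.257, 11.722, 27.825.
For District 8: 0.577, 1.553, 7.166, 12.486.
Standard total = 62100; weights = 0.1820, 0.3366, 0.2512, 0.2303.
District 6: 0.1820×0.774 + 0.3366×3.257 + 0.2512×11.722 + 0.2303×27.825 = 10.5889 per 1000.
District 8: 0.1820×0.577 + 0.3366×1.553 + 0.2512×7.166 + 0.2303×12.486 = 5.3028 per 1000.
Ratio = 10.5889 ÷ 5.3028 = 1.99684.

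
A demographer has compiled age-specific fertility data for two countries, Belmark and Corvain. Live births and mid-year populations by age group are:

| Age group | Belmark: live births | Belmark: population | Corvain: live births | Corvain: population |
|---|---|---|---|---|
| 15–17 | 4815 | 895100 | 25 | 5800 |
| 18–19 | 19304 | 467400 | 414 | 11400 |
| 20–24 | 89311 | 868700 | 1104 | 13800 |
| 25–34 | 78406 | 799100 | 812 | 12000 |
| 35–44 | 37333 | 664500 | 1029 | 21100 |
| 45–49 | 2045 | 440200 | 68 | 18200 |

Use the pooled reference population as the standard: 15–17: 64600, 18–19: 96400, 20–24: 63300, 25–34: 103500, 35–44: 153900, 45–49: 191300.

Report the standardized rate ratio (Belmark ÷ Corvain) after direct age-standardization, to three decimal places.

1.268

Age-specific rates per 1000 for Belmark: 5.379, 41.301, 102.810, 98.118, 56.182, 4.646.
For Corvain: 4.310, 36.316, 80.000, 67.667, 48.768, 3.736.
Standard total = 673000; weights = 0.0960, 0.1432, 0.0941, 0.1538, 0.2287, 0.2842.
Belmark: 0.0960×5.379 + 0.1432×41.301 + 0.0941×102.810 + 0.1538×98.118 + 0.2287×56.182 + 0.2842×4.646 = 45.3597 per 1000.
Corvain: 0.0960×4.310 + 0.1432×36.316 + 0.0941×80.000 + 0.1538×67.667 + 0.2287×48.768 + 0.2842×3.736 = 35.7606 per 1000.
Ratio = 45.3597 ÷ 35.7606 = 1.26843.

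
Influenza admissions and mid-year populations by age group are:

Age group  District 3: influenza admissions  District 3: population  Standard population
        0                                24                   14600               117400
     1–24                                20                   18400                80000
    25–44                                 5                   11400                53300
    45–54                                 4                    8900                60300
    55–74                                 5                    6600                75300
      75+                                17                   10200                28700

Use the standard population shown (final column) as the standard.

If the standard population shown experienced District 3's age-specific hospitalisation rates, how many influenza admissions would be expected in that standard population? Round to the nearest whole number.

Age-specific rates per 100000 for District 3: 164.38, 108.70, 43.86, 44.94, 75.76, 166.67.
Expected influenza admissions = Σ (standard pop × age-specific rate ÷ 100000)
= 117400×164.38/100000 + 80000×108.70/100000 + 53300×43.86/100000 + 60300×44.94/100000 + 75300×75.76/100000 + 28700×166.67/100000
= 192.99 + 86.96 + 23.38 + 27.10 + 57.05 + 47.83 = 435.30.

435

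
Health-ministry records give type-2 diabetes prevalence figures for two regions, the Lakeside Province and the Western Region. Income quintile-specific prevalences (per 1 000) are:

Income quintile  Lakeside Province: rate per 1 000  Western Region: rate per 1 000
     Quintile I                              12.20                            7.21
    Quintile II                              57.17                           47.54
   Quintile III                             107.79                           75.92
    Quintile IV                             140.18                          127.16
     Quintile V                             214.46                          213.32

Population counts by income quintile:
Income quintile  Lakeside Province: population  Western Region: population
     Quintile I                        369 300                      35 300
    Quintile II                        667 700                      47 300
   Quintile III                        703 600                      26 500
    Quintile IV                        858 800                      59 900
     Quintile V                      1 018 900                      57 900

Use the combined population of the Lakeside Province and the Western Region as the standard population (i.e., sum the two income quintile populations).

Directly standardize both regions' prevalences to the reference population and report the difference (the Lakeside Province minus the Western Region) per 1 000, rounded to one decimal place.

11.8

Combined standard total = 3 845 200; weights = 0.1052, 0.1859, 0.1899, 0.2389, 0.2800.
The Lakeside Province: 0.1052×12.20 + 0.1859×57.17 + 0.1899×107.79 + 0.2389×140.18 + 0.2800×214.46 = 125.9295 per 1 000.
The Western Region: 0.1052×7.21 + 0.1859×47.54 + 0.1899×75.92 + 0.2389×127.16 + 0.2800×213.32 = 114.1325 per 1 000.
Difference = 125.9295 − 114.1325 = 11.7970.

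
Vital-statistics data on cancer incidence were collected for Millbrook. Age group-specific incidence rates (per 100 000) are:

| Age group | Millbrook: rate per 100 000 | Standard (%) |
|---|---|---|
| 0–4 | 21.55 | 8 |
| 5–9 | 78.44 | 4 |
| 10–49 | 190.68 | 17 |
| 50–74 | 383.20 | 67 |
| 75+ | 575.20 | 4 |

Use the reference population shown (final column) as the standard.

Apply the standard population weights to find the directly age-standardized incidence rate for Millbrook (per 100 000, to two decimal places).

Standard weights: 0.08, 0.04, 0.17, 0.67, 0.04.
Standardized rate: 0.0800×21.55 + 0.0400×78.44 + 0.1700×190.68 + 0.6700×383.20 + 0.0400×575.20 = 317.0292 per 100 000.

317.03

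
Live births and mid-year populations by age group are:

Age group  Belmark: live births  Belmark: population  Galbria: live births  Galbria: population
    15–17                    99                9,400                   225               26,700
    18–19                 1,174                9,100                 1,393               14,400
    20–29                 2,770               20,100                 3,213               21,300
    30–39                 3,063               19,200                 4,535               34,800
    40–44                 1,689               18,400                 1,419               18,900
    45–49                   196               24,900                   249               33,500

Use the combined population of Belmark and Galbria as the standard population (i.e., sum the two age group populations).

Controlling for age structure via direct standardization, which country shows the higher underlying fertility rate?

Age-specific rates per 1,000 for Belmark: 10.532, 129.011, 137.811, 159.531, 91.793, 7.871.
For Galbria: 8.427, 96.736, 150.845, 130.316, 75.079, 7.433.
Combined standard total = 250,700; weights = 0.1440, 0.0937, 0.1651, 0.2154, 0.1488, 0.2329.
Belmark: 0.1440×10.532 + 0.0937×129.011 + 0.1651×137.811 + 0.2154×159.531 + 0.1488×91.793 + 0.2329×7.871 = 86.2210 per 1,000.
Galbria: 0.1440×8.427 + 0.0937×96.736 + 0.1651×150.845 + 0.2154×130.316 + 0.1488×75.079 + 0.2329×7.433 = 76.1632 per 1,000.

Belmark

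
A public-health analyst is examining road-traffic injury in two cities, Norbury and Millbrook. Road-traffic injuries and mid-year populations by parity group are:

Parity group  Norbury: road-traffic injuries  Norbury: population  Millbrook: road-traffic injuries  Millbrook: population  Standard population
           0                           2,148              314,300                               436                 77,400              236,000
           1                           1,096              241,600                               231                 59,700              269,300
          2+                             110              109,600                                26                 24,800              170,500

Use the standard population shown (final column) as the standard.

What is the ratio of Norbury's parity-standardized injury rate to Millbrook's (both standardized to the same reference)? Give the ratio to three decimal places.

Parity-specific rates per 100,000 for Norbury: 683.42, 453.64, 100.36.
For Millbrook: 563.31, 386.93, 104.84.
Standard total = 675,800; weights = 0.3492, 0.3985, 0.2523.
Norbury: 0.3492×683.42 + 0.3985×453.64 + 0.2523×100.36 = 444.7559 per 100,000.
Millbrook: 0.3492×563.31 + 0.3985×386.93 + 0.2523×104.84 = 377.3558 per 100,000.
Ratio = 444.7559 ÷ 377.3558 = 1.17861.

1.179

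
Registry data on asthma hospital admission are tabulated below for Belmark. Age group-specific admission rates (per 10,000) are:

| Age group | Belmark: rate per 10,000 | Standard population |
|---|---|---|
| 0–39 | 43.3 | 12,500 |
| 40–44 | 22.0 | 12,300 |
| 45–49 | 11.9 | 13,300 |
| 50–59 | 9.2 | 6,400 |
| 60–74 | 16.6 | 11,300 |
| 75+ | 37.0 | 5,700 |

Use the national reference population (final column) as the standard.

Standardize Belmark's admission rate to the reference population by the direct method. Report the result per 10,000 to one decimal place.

Standard total = 61,500; weights = 0.2033, 0.2000, 0.2163, 0.1041, 0.1837, 0.0927.
Standardized rate: 0.2033×43.3 + 0.2000×22.0 + 0.2163×11.9 + 0.1041×9.2 + 0.1837×16.6 + 0.0927×37.0 = 23.2111 per 10,000.

23.2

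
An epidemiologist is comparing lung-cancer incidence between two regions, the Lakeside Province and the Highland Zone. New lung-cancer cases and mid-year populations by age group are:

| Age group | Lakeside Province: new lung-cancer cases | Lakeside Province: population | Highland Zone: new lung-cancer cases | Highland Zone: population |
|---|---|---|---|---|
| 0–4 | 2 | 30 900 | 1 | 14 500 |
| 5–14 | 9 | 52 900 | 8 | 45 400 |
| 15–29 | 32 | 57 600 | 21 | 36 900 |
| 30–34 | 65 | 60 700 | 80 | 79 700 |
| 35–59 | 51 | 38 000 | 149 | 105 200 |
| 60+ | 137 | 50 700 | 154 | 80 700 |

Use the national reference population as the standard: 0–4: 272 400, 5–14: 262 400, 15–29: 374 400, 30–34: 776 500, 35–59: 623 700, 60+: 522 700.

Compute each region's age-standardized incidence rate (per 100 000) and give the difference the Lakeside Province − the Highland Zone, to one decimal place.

Age-specific rates per 100 000 for the Lakeside Province: 6.47, 17.01, 55.56, 107.08, 134.21, 270.22.
For the Highland Zone: 6.90, 17.62, 56.91, 100.38, 141.63, 190.83.
Standard total = 2 832 100; weights = 0.0962, 0.0927, 0.1322, 0.2742, 0.2202, 0.1846.
The Lakeside Province: 0.0962×6.47 + 0.0927×17.01 + 0.1322×55.56 + 0.2742×107.08 + 0.2202×134.21 + 0.1846×270.22 = 118.3318 per 100 000.
The Highland Zone: 0.0962×6.90 + 0.0927×17.62 + 0.1322×56.91 + 0.2742×100.38 + 0.2202×141.63 + 0.1846×190.83 = 103.7522 per 100 000.
Difference = 118.3318 − 103.7522 = 14.5796.

14.6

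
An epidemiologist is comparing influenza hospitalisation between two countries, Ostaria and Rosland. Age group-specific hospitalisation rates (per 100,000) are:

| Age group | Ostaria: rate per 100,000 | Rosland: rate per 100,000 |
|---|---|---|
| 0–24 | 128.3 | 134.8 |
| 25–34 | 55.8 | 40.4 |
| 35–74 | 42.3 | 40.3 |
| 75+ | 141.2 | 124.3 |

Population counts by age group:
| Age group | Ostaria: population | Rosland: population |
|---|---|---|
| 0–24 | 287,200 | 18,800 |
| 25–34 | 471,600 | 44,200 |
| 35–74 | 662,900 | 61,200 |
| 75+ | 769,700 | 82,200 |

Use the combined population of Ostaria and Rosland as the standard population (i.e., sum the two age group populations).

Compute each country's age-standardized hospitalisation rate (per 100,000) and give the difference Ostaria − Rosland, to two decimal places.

Combined standard total = 2,397,800; weights = 0.1276, 0.2151, 0.3020, 0.3553.
Ostaria: 0.1276×128.3 + 0.2151×55.8 + 0.3020×42.3 + 0.3553×141.2 = 91.3167 per 100,000.
Rosland: 0.1276×134.8 + 0.2151×40.4 + 0.3020×40.3 + 0.3553×124.3 = 82.2252 per 100,000.
Difference = 91.3167 − 82.2252 = 9.0915.

9.09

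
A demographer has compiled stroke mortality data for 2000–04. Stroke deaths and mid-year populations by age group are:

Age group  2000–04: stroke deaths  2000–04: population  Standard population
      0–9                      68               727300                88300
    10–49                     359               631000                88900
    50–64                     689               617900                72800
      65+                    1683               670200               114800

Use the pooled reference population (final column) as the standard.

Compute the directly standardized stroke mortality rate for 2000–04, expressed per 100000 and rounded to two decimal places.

Age-specific rates per 100000 for 2000–04: 9.35, 56.89, 111.51, 251.12.
Standard total = 364800; weights = 0.2421, 0.2437, 0.1996, 0.3147.
Standardized rate: 0.2421×9.35 + 0.2437×56.89 + 0.1996×111.51 + 0.3147×251.12 = 117.4057 per 100000.

117.41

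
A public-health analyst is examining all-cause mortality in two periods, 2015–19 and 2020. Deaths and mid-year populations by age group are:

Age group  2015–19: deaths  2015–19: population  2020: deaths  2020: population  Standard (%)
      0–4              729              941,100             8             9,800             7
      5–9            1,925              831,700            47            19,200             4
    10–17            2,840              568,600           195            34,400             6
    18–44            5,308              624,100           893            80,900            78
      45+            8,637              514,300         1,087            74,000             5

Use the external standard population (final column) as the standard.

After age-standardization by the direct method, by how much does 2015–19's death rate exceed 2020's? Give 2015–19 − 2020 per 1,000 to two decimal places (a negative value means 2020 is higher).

-1.92

Age-specific rates per 1,000 for 2015–19: 0.775, 2.315, 4.995, 8.505, 16.794.
For 2020: 0.816, 2.448, 5.669, 11.038, 14.689.
Standard weights: 0.07, 0.04, 0.06, 0.78, 0.05.
2015–19: 0.0700×0.775 + 0.0400×2.315 + 0.0600×4.995 + 0.7800×8.505 + 0.0500×16.794 = 7.9201 per 1,000.
2020: 0.0700×0.816 + 0.0400×2.448 + 0.0600×5.669 + 0.7800×11.038 + 0.0500×14.689 = 9.8395 per 1,000.
Difference = 7.9201 − 9.8395 = -1.9194.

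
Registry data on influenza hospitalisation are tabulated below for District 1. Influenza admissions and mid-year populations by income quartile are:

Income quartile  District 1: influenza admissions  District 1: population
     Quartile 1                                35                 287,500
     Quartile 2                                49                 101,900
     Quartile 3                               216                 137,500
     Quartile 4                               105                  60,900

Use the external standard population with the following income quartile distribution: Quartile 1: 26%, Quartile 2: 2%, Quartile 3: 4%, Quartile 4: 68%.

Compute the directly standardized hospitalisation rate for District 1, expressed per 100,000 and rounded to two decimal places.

Income-specific rates per 100,000 for District 1: 12.17, 48.09, 157.09, 172.41.
Standard weights: 0.26, 0.02, 0.04, 0.68.
Standardized rate: 0.2600×12.17 + 0.0200×48.09 + 0.0400×157.09 + 0.6800×172.41 = 127.6520 per 100,000.

127.65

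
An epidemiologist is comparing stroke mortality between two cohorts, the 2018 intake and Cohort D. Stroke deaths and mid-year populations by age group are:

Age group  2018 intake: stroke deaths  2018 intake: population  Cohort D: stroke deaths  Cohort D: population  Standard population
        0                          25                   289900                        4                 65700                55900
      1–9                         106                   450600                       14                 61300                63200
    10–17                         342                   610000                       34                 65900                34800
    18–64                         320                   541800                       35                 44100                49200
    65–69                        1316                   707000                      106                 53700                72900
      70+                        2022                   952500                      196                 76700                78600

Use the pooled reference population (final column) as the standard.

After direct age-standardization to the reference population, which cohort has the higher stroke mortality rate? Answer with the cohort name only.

Age-specific rates per 100000 for the 2018 intake: 8.62, 23.52, 56.07, 59.06, 186.14, 212.28.
For Cohort D: 6.09, 22.84, 51.59, 79.37, 197.39, 255.54.
Standard total = 354600; weights = 0.1576, 0.1782, 0.0981, 0.1387, 0.2056, 0.2217.
The 2018 intake: 0.1576×8.62 + 0.1782×23.52 + 0.0981×56.07 + 0.1387×59.06 + 0.2056×186.14 + 0.2217×212.28 = 104.5706 per 100000.
Cohort D: 0.1576×6.09 + 0.1782×22.84 + 0.0981×51.59 + 0.1387×79.37 + 0.2056×197.39 + 0.2217×255.54 = 118.3288 per 100000.
The crude rates (116.31 vs 105.88) would put the 2018 intake higher, but that reflects its age composition; once standardized to a common age structure, Cohort D has the higher underlying rate.

Cohort D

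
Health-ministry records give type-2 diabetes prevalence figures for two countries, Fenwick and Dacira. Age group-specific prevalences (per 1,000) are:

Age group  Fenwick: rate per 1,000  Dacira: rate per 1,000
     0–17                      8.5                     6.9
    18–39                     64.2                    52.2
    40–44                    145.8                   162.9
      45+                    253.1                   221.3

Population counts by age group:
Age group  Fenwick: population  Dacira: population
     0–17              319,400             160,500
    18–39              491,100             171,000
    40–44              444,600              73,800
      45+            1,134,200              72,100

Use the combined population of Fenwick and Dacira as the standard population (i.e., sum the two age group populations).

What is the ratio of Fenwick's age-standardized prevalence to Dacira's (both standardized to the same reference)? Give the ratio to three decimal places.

Combined standard total = 2,866,700; weights = 0.1674, 0.2310, 0.1808, 0.4208.
Fenwick: 0.1674×8.5 + 0.2310×64.2 + 0.1808×145.8 + 0.4208×253.1 = 149.1203 per 1,000.
Dacira: 0.1674×6.9 + 0.2310×52.2 + 0.1808×162.9 + 0.4208×221.3 = 135.7918 per 1,000.
Ratio = 149.1203 ÷ 135.7918 = 1.09815.

1.098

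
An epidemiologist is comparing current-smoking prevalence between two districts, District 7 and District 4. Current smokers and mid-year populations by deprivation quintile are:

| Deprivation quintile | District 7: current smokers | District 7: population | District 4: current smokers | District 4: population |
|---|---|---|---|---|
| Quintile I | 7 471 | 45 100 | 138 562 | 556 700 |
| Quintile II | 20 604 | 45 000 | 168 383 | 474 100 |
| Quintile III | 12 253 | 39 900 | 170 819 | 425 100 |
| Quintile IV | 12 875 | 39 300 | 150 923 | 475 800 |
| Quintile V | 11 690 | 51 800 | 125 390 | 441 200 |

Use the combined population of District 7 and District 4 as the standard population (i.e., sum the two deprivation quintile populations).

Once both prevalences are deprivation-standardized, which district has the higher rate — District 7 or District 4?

District 4

Deprivation-specific rates per 1 000 for District 7: 165.654, 457.867, 307.093, 327.608, 225.676.
For District 4: 248.899, 355.163, 401.833, 317.198, 284.202.
Combined standard total = 2 594 000; weights = 0.2320, 0.2001, 0.1793, 0.1986, 0.1901.
District 7: 0.2320×165.654 + 0.2001×457.867 + 0.1793×307.093 + 0.1986×327.608 + 0.1901×225.676 = 293.0518 per 1 000.
District 4: 0.2320×248.899 + 0.2001×355.163 + 0.1793×401.833 + 0.1986×317.198 + 0.1901×284.202 = 317.8510 per 1 000.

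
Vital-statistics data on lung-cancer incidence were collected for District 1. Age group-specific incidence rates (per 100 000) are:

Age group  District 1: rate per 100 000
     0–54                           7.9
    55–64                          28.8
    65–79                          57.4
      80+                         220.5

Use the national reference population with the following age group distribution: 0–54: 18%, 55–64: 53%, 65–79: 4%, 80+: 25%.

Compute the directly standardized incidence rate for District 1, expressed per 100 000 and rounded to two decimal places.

Standard weights: 0.18, 0.53, 0.04, 0.25.
Standardized rate: 0.1800×7.9 + 0.5300×28.8 + 0.0400×57.4 + 0.2500×220.5 = 74.1070 per 100 000.

74.11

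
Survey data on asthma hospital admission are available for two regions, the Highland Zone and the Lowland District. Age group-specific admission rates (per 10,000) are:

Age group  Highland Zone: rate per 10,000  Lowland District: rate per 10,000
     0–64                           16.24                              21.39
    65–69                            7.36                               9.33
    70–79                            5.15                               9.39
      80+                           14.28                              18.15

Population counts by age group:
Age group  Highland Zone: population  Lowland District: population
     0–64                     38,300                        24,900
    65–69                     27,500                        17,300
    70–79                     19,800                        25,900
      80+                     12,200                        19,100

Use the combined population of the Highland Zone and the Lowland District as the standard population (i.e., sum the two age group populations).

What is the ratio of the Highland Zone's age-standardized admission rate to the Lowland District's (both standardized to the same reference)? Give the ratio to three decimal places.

0.737

Combined standard total = 185,000; weights = 0.3416, 0.2422, 0.2470, 0.1692.
The Highland Zone: 0.3416×16.24 + 0.2422×7.36 + 0.2470×5.15 + 0.1692×14.28 = 11.0185 per 10,000.
The Lowland District: 0.3416×21.39 + 0.2422×9.33 + 0.2470×9.39 + 0.1692×18.15 = 14.9570 per 10,000.
Ratio = 11.0185 ÷ 14.9570 = 0.73667.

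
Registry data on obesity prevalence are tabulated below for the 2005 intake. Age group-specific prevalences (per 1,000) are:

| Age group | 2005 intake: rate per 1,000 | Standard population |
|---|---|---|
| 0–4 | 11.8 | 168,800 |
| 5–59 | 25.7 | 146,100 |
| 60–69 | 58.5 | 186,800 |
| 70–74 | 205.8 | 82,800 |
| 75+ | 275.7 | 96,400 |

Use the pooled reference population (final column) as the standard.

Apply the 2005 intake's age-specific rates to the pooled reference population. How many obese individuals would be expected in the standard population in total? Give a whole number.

Expected obese individuals = Σ (standard pop × age-specific rate ÷ 1,000)
= 168,800×11.8/1,000 + 146,100×25.7/1,000 + 186,800×58.5/1,000 + 82,800×205.8/1,000 + 96,400×275.7/1,000
= 1991.84 + 3754.77 + 10927.80 + 17040.24 + 26577.48 = 60292.13.

60292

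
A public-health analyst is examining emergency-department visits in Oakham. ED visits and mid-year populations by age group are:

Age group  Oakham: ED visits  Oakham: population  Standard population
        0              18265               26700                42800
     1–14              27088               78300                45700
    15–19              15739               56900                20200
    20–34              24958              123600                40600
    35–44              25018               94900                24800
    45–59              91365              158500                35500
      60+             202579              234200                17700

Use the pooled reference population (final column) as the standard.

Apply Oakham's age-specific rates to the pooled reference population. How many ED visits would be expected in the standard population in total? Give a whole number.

Age-specific rates per 1000 for Oakham: 684.082, 345.951, 276.608, 201.926, 263.625, 576.435, 864.983.
Expected ED visits = Σ (standard pop × age-specific rate ÷ 1000)
= 42800×684.082/1000 + 45700×345.951/1000 + 20200×276.608/1000 + 40600×201.926/1000 + 24800×263.625/1000 + 35500×576.435/1000 + 17700×864.983/1000
= 29278.73 + 15809.98 + 5587.48 + 8198.18 + 6537.90 + 20463.45 + 15310.20 = 101185.92.

101186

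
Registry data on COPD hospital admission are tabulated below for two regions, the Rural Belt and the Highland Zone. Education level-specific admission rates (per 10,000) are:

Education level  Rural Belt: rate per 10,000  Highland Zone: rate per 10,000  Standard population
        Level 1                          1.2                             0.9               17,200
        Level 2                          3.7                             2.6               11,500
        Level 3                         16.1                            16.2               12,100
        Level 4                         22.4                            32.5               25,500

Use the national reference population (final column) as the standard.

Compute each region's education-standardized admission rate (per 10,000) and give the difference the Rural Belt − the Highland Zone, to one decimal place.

-3.6

Standard total = 66,300; weights = 0.2594, 0.1735, 0.1825, 0.3846.
The Rural Belt: 0.2594×1.2 + 0.1735×3.7 + 0.1825×16.1 + 0.3846×22.4 = 12.5068 per 10,000.
The Highland Zone: 0.2594×0.9 + 0.1735×2.6 + 0.1825×16.2 + 0.3846×32.5 = 16.1410 per 10,000.
Difference = 12.5068 − 16.1410 = -3.6342.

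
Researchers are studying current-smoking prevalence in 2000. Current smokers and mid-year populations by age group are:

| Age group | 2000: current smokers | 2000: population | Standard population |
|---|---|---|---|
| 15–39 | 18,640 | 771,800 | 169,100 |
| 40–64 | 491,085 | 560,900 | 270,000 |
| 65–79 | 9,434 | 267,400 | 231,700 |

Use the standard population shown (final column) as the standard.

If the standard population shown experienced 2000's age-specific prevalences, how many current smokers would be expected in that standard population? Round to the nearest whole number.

248652

Age-specific rates per 1,000 for 2000: 24.151, 875.530, 35.280.
Expected current smokers = Σ (standard pop × age-specific rate ÷ 1,000)
= 169,100×24.151/1,000 + 270,000×875.530/1,000 + 231,700×35.280/1,000
= 4083.99 + 236393.21 + 8174.49 = 248651.68.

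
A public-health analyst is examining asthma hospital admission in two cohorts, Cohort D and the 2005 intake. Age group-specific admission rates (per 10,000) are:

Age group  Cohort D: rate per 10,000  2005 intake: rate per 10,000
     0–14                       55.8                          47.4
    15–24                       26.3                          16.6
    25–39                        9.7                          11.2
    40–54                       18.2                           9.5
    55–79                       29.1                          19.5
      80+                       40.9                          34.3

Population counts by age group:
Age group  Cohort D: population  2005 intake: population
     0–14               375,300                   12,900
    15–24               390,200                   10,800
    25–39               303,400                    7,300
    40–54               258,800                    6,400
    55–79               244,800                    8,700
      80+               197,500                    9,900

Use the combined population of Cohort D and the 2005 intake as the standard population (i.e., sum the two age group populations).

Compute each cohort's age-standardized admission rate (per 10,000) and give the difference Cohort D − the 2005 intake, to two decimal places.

Combined standard total = 1,826,000; weights = 0.2126, 0.2196, 0.1702, 0.1452, 0.1388, 0.1136.
Cohort D: 0.2126×55.8 + 0.2196×26.3 + 0.1702×9.7 + 0.1452×18.2 + 0.1388×29.1 + 0.1136×40.9 = 30.6176 per 10,000.
The 2005 intake: 0.2126×47.4 + 0.2196×16.6 + 0.1702×11.2 + 0.1452×9.5 + 0.1388×19.5 + 0.1136×34.3 = 23.6109 per 10,000.
Difference = 30.6176 − 23.6109 = 7.0067.

7.01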